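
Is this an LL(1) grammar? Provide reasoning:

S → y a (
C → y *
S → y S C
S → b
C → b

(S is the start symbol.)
No. Predict set conflict for S: { 'y' }

For S:
  PREDICT(S → y a '(') = { 'y' }
  PREDICT(S → y S C) = { 'y' }
  PREDICT(S → b) = { 'b' }
For C:
  PREDICT(C → y '*') = { 'y' }
  PREDICT(C → b) = { 'b' }

Conflict found: Predict set conflict for S: { 'y' }
The grammar is NOT LL(1).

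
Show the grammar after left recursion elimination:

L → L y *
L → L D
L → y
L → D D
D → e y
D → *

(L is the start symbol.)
L is directly left-recursive. The standard transformation for
  A → A α₁ | ... | A α_m | β₁ | ... | β_n
is
  A  → β₁ A' | ... | β_n A'
  A' → α₁ A' | ... | α_m A' | ε

L → y becomes L → y L'
L → D D becomes L → D D L'
L → L y * becomes L' → y * L'
L → L D becomes L' → D L'
Add L' → ε

Productions for other non-terminals are unchanged:
  D → e y
  D → *

Resulting grammar:
L → y L'
L → D D L'
L' → y * L'
L' → D L'
L' → ε
D → e y
D → *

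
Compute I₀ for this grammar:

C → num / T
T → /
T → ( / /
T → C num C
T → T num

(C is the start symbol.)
First, augment the grammar with C' → C
I₀ = CLOSURE({ [C' → . C] }):
  [C' → . C] has the dot before C: add [C → . num / T]
No further items can be added.

I₀ = { [C → . num / T], [C' → . C] }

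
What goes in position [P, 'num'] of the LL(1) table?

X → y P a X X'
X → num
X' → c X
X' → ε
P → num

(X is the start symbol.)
P → num

To find M[P, 'num'], we find productions for P where 'num' is in the predict set (PREDICT(N → α) = (FIRST(α) \ {ε}) ∪ (FOLLOW(N) if α ⇒* ε)).

P → num: PREDICT = { 'num' }
  'num' is in predict set, so this production goes in M[P, 'num']

M[P, 'num'] = P → num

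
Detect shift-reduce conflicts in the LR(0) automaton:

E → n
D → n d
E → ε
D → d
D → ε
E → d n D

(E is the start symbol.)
Yes — I0: [E → .] vs [E → . d n D]; I4: [D → .] vs [D → . d]

A shift-reduce conflict occurs when an LR(0) state has both:
  - a complete (reduce) item [A → α .] (dot at the end), and
  - a shift item [B → β . c γ] (dot before a terminal).

Augment with E' → E and build the canonical LR(0) collection (I0 = CLOSURE({[E' → . E]}), then GOTO on every symbol after a dot until no new states appear). It has 9 states:
  I0: { [E → . d n D], [E → . n], [E → .], [E' → . E] }  — shift, reduce
  I1: { [E' → E .] }  — accept
  I2: { [E → d . n D] }  — shift
  I3: { [E → n .] }  — reduce
  I4: { [D → . d], [D → . n d], [D → .], [E → d n . D] }  — shift, reduce
  I5: { [E → d n D .] }  — reduce
  I6: { [D → d .] }  — reduce
  I7: { [D → n . d] }  — shift
  I8: { [D → n d .] }  — reduce

I0 contains reduce item [E → .] and shift items [E → . d n D], [E → . n] — shift-reduce conflict.
I4 contains reduce item [D → .] and shift items [D → . d], [D → . n d] — shift-reduce conflict.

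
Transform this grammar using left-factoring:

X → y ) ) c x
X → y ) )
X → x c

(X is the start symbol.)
Left-factoring transforms A → αβ₁ | αβ₂ into A → αA' and A' → β₁ | β₂
(α is the longest common prefix among the alternatives). Repeat until
no nonterminal has two alternatives with a common prefix.

Round 1: X has alternatives sharing prefix 'y ) )'. Introduce X': X → y ) ) X'
  Add: X' → c x
  Add: X' → ε

No remaining common prefixes — done.

Resulting grammar:
X → y ) ) X'
X' → c x
X' → ε
X → x c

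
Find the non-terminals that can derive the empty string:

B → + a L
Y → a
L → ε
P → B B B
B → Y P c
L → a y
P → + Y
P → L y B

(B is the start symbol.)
{ 'L' }

A non-terminal is nullable if it can derive ε (the empty string): either it has an ε-production, or it has a production whose right-hand side consists entirely of nullable non-terminals.

ε-productions: L → ε
So L is immediately nullable.
No further non-terminal can be added: every production for the remaining non-terminals contains a terminal or a non-nullable non-terminal.
Nullable = { 'L' }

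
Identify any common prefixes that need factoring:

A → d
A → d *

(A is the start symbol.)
Yes, A has productions with common prefix 'd'

Left-factoring is needed when two productions for the same non-terminal
share a common prefix on the right-hand side.

Productions for A:
  A → d
  A → d *

Found common prefix 'd' in productions for A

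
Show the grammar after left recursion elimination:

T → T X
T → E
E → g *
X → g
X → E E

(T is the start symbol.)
T is directly left-recursive. The standard transformation for
  A → A α₁ | ... | A α_m | β₁ | ... | β_n
is
  A  → β₁ A' | ... | β_n A'
  A' → α₁ A' | ... | α_m A' | ε

T → E becomes T → E T'
T → T X becomes T' → X T'
Add T' → ε

Productions for other non-terminals are unchanged:
  E → g *
  X → g
  X → E E

Resulting grammar:
T → E T'
T' → X T'
T' → ε
E → g *
X → g
X → E E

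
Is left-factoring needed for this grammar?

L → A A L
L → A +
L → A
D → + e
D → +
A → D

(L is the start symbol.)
Left-factoring is needed when two productions for the same non-terminal
share a common prefix on the right-hand side.

Productions for L:
  L → A A L
  L → A +
  L → A
Productions for D:
  D → + e
  D → +

Found common prefix 'A' in productions for L
Found common prefix '+' in productions for D

Answer: Yes, L has productions with common prefix 'A'; D has productions with common prefix '+'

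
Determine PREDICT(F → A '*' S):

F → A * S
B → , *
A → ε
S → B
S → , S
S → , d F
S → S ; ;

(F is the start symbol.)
PREDICT(F → A '*' S) = (FIRST(RHS) \ {ε}) ∪ (FOLLOW(F) if ε ∈ FIRST(RHS), i.e. RHS ⇒* ε)
FIRST(A) = { ε }
FIRST(A '*' S) = { '*' }
ε ∉ FIRST(A '*' S), so FOLLOW(F) is not added.
PREDICT(F → A '*' S) = { '*' }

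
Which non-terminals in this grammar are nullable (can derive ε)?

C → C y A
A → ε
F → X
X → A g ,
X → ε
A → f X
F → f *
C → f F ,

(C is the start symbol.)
ε-productions: A → ε, X → ε
So A, X are immediately nullable.
F → X: every symbol on the right is nullable, so F is nullable too.
No further non-terminal can be added: every production for the remaining non-terminals contains a terminal or a non-nullable non-terminal.
Nullable = { 'A', 'F', 'X' }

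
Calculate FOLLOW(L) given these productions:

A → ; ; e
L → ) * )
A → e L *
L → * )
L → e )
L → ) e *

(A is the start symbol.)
{ '*' }

In A → e L *: L is followed by '*', add FIRST('*') \ {ε} = { '*' }

Taking the union: FOLLOW(L) = { '*' }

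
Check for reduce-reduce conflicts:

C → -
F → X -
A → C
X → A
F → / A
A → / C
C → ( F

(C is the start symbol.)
Yes — I12: [A → / C .] vs [A → C .]

Augment with C' → C and build the canonical LR(0) collection (I0 = CLOSURE({[C' → . C]}), then GOTO on every symbol after a dot until no new states appear). It has 14 states:
  I0: { [C → . ( F], [C → . -], [C' → . C] }  — shift
  I1: { [A → . / C], [A → . C], [C → ( . F], [C → . ( F], [C → . -], [F → . / A], [F → . X -], [X → . A] }  — shift
  I2: { [C → - .] }  — reduce
  I3: { [C' → C .] }  — accept
  I4: { [A → . / C], [A → . C], [A → / . C], [C → . ( F], [C → . -], [F → / . A] }  — shift
  I5: { [X → A .] }  — reduce
  I6: { [A → C .] }  — reduce
  I7: { [C → ( F .] }  — reduce
  I8: { [F → X . -] }  — shift
  I9: { [F → X - .] }  — reduce
  I10: { [A → / . C], [C → . ( F], [C → . -] }  — shift
  I11: { [F → / A .] }  — reduce
  I12: { [A → / C .], [A → C .] }  — 2 reduces
  I13: { [A → / C .] }  — reduce

I12 contains complete items [A → / C .], [A → C .] — reduce-reduce conflict.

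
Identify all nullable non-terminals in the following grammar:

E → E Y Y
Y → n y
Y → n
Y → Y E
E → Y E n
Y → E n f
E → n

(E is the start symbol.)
A non-terminal is nullable if it can derive ε (the empty string): either it has an ε-production, or it has a production whose right-hand side consists entirely of nullable non-terminals.

There are no ε-productions, so no non-terminal can derive ε.
No non-terminals are nullable.

Answer: None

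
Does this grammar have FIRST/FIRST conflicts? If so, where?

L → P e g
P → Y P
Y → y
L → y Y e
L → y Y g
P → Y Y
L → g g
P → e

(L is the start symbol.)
A FIRST/FIRST conflict occurs when two productions N → α and N → β for the same non-terminal have FIRST(α) ∩ FIRST(β) ≠ ∅ (with ε ∈ FIRST of a nullable right-hand side, so two nullable alternatives also conflict).

FIRST sets of the non-terminals at (or reachable through a nullable prefix from) the front of some alternative:
  FIRST(P) = { 'e', 'y' }
  FIRST(Y) = { 'y' }

Productions for L:
  L → P e g: FIRST = { 'e', 'y' }
  L → y Y e: FIRST = { 'y' }
  L → y Y g: FIRST = { 'y' }
  L → g g: FIRST = { 'g' }
Productions for P:
  P → Y P: FIRST = { 'y' }
  P → Y Y: FIRST = { 'y' }
  P → e: FIRST = { 'e' }
Y has only one production, so no FIRST/FIRST conflict is possible there.

Conflict for L: L → P e g and L → y Y e
  Overlap: { 'y' }
Conflict for L: L → P e g and L → y Y g
  Overlap: { 'y' }
Conflict for L: L → y Y e and L → y Y g
  Overlap: { 'y' }
Conflict for P: P → Y P and P → Y Y
  Overlap: { 'y' }

Answer: Yes. L → P e g / L → y Y e on { 'y' }; L → P e g / L → y Y g on { 'y' }; L → y Y e / L → y Y g on { 'y' }; P → Y P / P → Y Y on { 'y' }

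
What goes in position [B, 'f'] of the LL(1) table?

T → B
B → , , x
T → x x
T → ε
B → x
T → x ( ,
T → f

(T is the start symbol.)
To find M[B, 'f'], we find productions for B where 'f' is in the predict set (PREDICT(N → α) = (FIRST(α) \ {ε}) ∪ (FOLLOW(N) if α ⇒* ε)).

B → , , x: PREDICT = { ',' }
B → x: PREDICT = { 'x' }

M[B, 'f'] is empty (no production applies)

Answer: Empty (error entry)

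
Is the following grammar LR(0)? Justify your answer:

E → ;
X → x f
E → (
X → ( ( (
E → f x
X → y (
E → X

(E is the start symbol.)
Augment with E' → E and build the canonical LR(0) collection (I0 = CLOSURE({[E' → . E]}), then GOTO on every symbol after a dot until no new states appear). It has 13 states:
  I0: { [E → . (], [E → . ;], [E → . X], [E → . f x], [E' → . E], [X → . ( ( (], [X → . x f], [X → . y (] }  — shift
  I1: { [E → ( .], [X → ( . ( (] }  — shift, reduce
  I2: { [E → ; .] }  — reduce
  I3: { [E' → E .] }  — accept
  I4: { [E → X .] }  — reduce
  I5: { [E → f . x] }  — shift
  I6: { [X → x . f] }  — shift
  I7: { [X → y . (] }  — shift
  I8: { [X → y ( .] }  — reduce
  I9: { [X → x f .] }  — reduce
  I10: { [E → f x .] }  — reduce
  I11: { [X → ( ( . (] }  — shift
  I12: { [X → ( ( ( .] }  — reduce

Conflict in state I1:
  Shift-reduce conflict between [E → ( .] and [X → ( . ( (]
So the grammar is NOT LR(0).

Answer: No. Shift-reduce conflict between [E → ( .] and [X → ( . ( (]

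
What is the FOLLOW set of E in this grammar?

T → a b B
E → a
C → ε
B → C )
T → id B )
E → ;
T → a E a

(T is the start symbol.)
{ 'a' }

In T → a E a: E is followed by a, add FIRST(a) \ {ε} = { 'a' }

Taking the union: FOLLOW(E) = { 'a' }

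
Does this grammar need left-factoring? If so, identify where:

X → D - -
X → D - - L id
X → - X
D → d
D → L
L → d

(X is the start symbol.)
Yes, X has productions with common prefix 'D - -'

Left-factoring is needed when two productions for the same non-terminal
share a common prefix on the right-hand side.

Productions for X:
  X → D - -
  X → D - - L id
  X → - X
Productions for D:
  D → d
  D → L

Found common prefix 'D - -' in productions for X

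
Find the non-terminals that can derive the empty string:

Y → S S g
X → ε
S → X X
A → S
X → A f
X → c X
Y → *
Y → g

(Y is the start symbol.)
A non-terminal is nullable if it can derive ε (the empty string): either it has an ε-production, or it has a production whose right-hand side consists entirely of nullable non-terminals.

ε-productions: X → ε
So X is immediately nullable.
S → X X: every symbol on the right is nullable, so S is nullable too.
A → S: every symbol on the right is nullable, so A is nullable too.
No further non-terminal can be added: every production for the remaining non-terminals contains a terminal or a non-nullable non-terminal.
Nullable = { 'A', 'S', 'X' }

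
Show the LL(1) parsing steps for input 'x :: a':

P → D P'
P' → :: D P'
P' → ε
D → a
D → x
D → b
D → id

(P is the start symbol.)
LL(1) parsing maintains a stack (initially the start symbol over $) and the input. At each step: if the stack top is a terminal, match it against the current input token; if it is a non-terminal N, replace it with the RHS of M[N, lookahead] (the unique production whose predict set contains the lookahead).

Stack is shown with the top on the left.

Stack      Input     Action
---------------------------
P $        x :: a $  output P → D P'
D P' $     x :: a $  output D → x
x P' $     x :: a $  match 'x'
P' $       :: a $    output P' → :: D P'
:: D P' $  :: a $    match '::'
D P' $     a $       output D → a
a P' $     a $       match 'a'
P' $       $         output P' → ε
$          $         accept

The string is accepted.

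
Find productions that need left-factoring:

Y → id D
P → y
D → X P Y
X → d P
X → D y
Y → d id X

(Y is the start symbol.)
No, left-factoring is not needed

Left-factoring is needed when two productions for the same non-terminal
share a common prefix on the right-hand side.

Productions for Y:
  Y → id D
  Y → d id X
Productions for X:
  X → d P
  X → D y

No common prefixes found.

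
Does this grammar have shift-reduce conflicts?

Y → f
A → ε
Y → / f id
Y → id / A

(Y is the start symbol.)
No shift-reduce conflicts

A shift-reduce conflict occurs when an LR(0) state has both:
  - a complete (reduce) item [A → α .] (dot at the end), and
  - a shift item [B → β . c γ] (dot before a terminal).

Augment with Y' → Y and build the canonical LR(0) collection (I0 = CLOSURE({[Y' → . Y]}), then GOTO on every symbol after a dot until no new states appear). It has 9 states:
  I0: { [Y → . / f id], [Y → . f], [Y → . id / A], [Y' → . Y] }  — shift
  I1: { [Y → / . f id] }  — shift
  I2: { [Y' → Y .] }  — accept
  I3: { [Y → f .] }  — reduce
  I4: { [Y → id . / A] }  — shift
  I5: { [A → .], [Y → id / . A] }  — reduce
  I6: { [Y → id / A .] }  — reduce
  I7: { [Y → / f . id] }  — shift
  I8: { [Y → / f id .] }  — reduce

No state contains both a complete item and a shift item.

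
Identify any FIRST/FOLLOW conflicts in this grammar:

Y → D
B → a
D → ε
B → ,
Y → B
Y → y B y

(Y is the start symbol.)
No FIRST/FOLLOW conflicts.

Nullable non-terminals: D, Y.
FIRST sets used below: FIRST(D) = { ε }, FIRST(B) = { ',', 'a' }
D has a nullable alternative but only one production, so nothing to check.

Y: nullable alternative(s) Y → D; FOLLOW(Y) = { $ }
  Y → D: FIRST \ {ε} = { } — this is the only nullable alternative, skip
  Y → B: FIRST \ {ε} = { ',', 'a' } — disjoint from FOLLOW(Y)
  Y → y B y: FIRST \ {ε} = { 'y' } — disjoint from FOLLOW(Y)

B has no nullable alternative, so no FIRST/FOLLOW check is needed there.

No FIRST/FOLLOW conflicts found.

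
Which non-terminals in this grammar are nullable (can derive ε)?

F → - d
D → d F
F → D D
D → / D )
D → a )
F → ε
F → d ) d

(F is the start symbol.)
{ 'F' }

ε-productions: F → ε
So F is immediately nullable.
No further non-terminal can be added: every production for the remaining non-terminals contains a terminal or a non-nullable non-terminal.
Nullable = { 'F' }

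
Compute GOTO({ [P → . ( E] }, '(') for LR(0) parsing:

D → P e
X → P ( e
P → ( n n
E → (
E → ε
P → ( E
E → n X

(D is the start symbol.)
GOTO(I, '(') = CLOSURE({ [A → αX.β] : [A → α.Xβ] ∈ I, X = '(' })

Items with dot before '(', with the dot advanced:
  [P → . ( E] → [P → ( . E]
Closure of the advanced items:
  [P → ( . E] has the dot before E: add [E → . (], [E → .], [E → . n X]

GOTO = { [E → . (], [E → . n X], [E → .], [P → ( . E] }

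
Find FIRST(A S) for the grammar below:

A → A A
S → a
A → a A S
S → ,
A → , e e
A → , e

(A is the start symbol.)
FIRST sets of the non-terminals involved (from the grammar, by fixed-point iteration):
  FIRST(A) = { ',', 'a' }

To compute FIRST(A S), process the symbols left to right:
Symbol A is a non-terminal. Add FIRST(A) \ {ε} = { ',', 'a' }
A is not nullable (ε ∉ FIRST(A)), so stop here.
FIRST(A S) = { ',', 'a' }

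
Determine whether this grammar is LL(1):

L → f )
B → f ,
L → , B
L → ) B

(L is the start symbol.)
Yes, the grammar is LL(1).

A grammar is LL(1) if for each non-terminal N with multiple productions, the predict sets of those productions are pairwise disjoint, where PREDICT(N → α) = (FIRST(α) \ {ε}) ∪ (FOLLOW(N) if α ⇒* ε).

For L:
  PREDICT(L → f ')') = { 'f' }
  PREDICT(L → ',' B) = { ',' }
  PREDICT(L → ')' B) = { ')' }
B has a single production, so nothing to check there.

All predict sets are disjoint. The grammar IS LL(1).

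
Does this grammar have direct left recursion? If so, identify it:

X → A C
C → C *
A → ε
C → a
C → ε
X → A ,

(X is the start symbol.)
Direct left recursion occurs when N → N α for some non-terminal N (the right-hand side begins with the left-hand side itself).

X → A C: starts with A
C → C *: LEFT RECURSIVE (starts with C)
A → ε: starts with ε
C → a: starts with a
C → ε: starts with ε
X → A ,: starts with A

The grammar has direct left recursion on: C.

Answer: Yes, C is left-recursive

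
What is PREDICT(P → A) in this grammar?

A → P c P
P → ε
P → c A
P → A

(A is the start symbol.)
{ 'c' }

PREDICT(P → A) = (FIRST(RHS) \ {ε}) ∪ (FOLLOW(P) if ε ∈ FIRST(RHS), i.e. RHS ⇒* ε)
FIRST(A) = { 'c' }
FIRST(A) = { 'c' }
ε ∉ FIRST(A), so FOLLOW(P) is not added.
PREDICT(P → A) = { 'c' }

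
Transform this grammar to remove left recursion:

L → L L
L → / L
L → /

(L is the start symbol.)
L → / L L'
L → / L'
L' → L L'
L' → ε

L is directly left-recursive. The standard transformation for
  A → A α₁ | ... | A α_m | β₁ | ... | β_n
is
  A  → β₁ A' | ... | β_n A'
  A' → α₁ A' | ... | α_m A' | ε

L → / L becomes L → / L L'
L → / becomes L → / L'
L → L L becomes L' → L L'
Add L' → ε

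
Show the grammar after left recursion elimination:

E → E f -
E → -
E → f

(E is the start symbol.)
E → - E'
E → f E'
E' → f - E'
E' → ε

E is directly left-recursive. The standard transformation for
  A → A α₁ | ... | A α_m | β₁ | ... | β_n
is
  A  → β₁ A' | ... | β_n A'
  A' → α₁ A' | ... | α_m A' | ε

E → - becomes E → - E'
E → f becomes E → f E'
E → E f - becomes E' → f - E'
Add E' → ε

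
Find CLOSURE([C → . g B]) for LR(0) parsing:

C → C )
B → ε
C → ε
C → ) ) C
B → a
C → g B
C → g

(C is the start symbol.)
{ [C → . g B] }

To compute CLOSURE, for each item [A → α.Bβ] where B is a non-terminal, add [B → .γ] for all productions B → γ; repeat for the newly added items until nothing changes.

Start with: [C → . g B]
The dot precedes the terminal g, so nothing is added.

CLOSURE = { [C → . g B] }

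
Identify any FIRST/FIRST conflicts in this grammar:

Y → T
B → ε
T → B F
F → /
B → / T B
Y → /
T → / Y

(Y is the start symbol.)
FIRST sets of the non-terminals at (or reachable through a nullable prefix from) the front of some alternative:
  FIRST(T) = { '/' }
  FIRST(B) = { '/', ε }
  FIRST(F) = { '/' }

Productions for Y:
  Y → T: FIRST = { '/' }
  Y → /: FIRST = { '/' }
Productions for B:
  B → ε: FIRST = { ε }
  B → / T B: FIRST = { '/' }
Productions for T:
  T → B F: FIRST = { '/' }
  T → / Y: FIRST = { '/' }
F has only one production, so no FIRST/FIRST conflict is possible there.

Conflict for Y: Y → T and Y → /
  Overlap: { '/' }
Conflict for T: T → B F and T → / Y
  Overlap: { '/' }

Answer: Yes. Y → T / Y → '/' on { '/' }; T → B F / T → '/' Y on { '/' }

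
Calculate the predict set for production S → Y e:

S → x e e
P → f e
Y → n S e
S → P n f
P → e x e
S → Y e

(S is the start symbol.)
{ 'n' }

PREDICT(S → Y e) = (FIRST(RHS) \ {ε}) ∪ (FOLLOW(S) if ε ∈ FIRST(RHS), i.e. RHS ⇒* ε)
FIRST(Y) = { 'n' }
FIRST(Y e) = { 'n' }
ε ∉ FIRST(Y e), so FOLLOW(S) is not added.
PREDICT(S → Y e) = { 'n' }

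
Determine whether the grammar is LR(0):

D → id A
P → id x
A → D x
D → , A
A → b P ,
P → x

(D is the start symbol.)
A grammar is LR(0) if no state in the canonical LR(0) collection has:
  - both a shift item (dot before a terminal) and a complete item (shift-reduce conflict), or
  - two or more complete items (reduce-reduce conflict; the accept item [D' → D .] counts as a complete item here).

Augment with D' → D and build the canonical LR(0) collection (I0 = CLOSURE({[D' → . D]}), then GOTO on every symbol after a dot until no new states appear). It has 14 states:
  I0: { [D → . , A], [D → . id A], [D' → . D] }  — shift
  I1: { [A → . D x], [A → . b P ,], [D → , . A], [D → . , A], [D → . id A] }  — shift
  I2: { [D' → D .] }  — accept
  I3: { [A → . D x], [A → . b P ,], [D → . , A], [D → . id A], [D → id . A] }  — shift
  I4: { [D → id A .] }  — reduce
  I5: { [A → D . x] }  — shift
  I6: { [A → b . P ,], [P → . id x], [P → . x] }  — shift
  I7: { [A → b P . ,] }  — shift
  I8: { [P → id . x] }  — shift
  I9: { [P → x .] }  — reduce
  I10: { [P → id x .] }  — reduce
  I11: { [A → b P , .] }  — reduce
  I12: { [A → D x .] }  — reduce
  I13: { [D → , A .] }  — reduce

Every state is either a pure shift/goto state or contains exactly one complete item and nothing to shift — no conflicts. The grammar is LR(0).

Answer: Yes, the grammar is LR(0)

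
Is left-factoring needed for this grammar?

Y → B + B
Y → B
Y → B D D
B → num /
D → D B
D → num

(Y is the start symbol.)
Yes, Y has productions with common prefix 'B'

Left-factoring is needed when two productions for the same non-terminal
share a common prefix on the right-hand side.

Productions for Y:
  Y → B + B
  Y → B
  Y → B D D
Productions for D:
  D → D B
  D → num

Found common prefix 'B' in productions for Y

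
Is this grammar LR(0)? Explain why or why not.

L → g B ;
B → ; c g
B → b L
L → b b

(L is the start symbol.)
A grammar is LR(0) if no state in the canonical LR(0) collection has:
  - both a shift item (dot before a terminal) and a complete item (shift-reduce conflict), or
  - two or more complete items (reduce-reduce conflict; the accept item [L' → L .] counts as a complete item here).

Augment with L' → L and build the canonical LR(0) collection (I0 = CLOSURE({[L' → . L]}), then GOTO on every symbol after a dot until no new states appear). It has 12 states:
  I0: { [L → . b b], [L → . g B ;], [L' → . L] }  — shift
  I1: { [L' → L .] }  — accept
  I2: { [L → b . b] }  — shift
  I3: { [B → . ; c g], [B → . b L], [L → g . B ;] }  — shift
  I4: { [B → ; . c g] }  — shift
  I5: { [L → g B . ;] }  — shift
  I6: { [B → b . L], [L → . b b], [L → . g B ;] }  — shift
  I7: { [B → b L .] }  — reduce
  I8: { [L → g B ; .] }  — reduce
  I9: { [B → ; c . g] }  — shift
  I10: { [B → ; c g .] }  — reduce
  I11: { [L → b b .] }  — reduce

Every state is either a pure shift/goto state or contains exactly one complete item and nothing to shift — no conflicts. The grammar is LR(0).

Answer: Yes, the grammar is LR(0)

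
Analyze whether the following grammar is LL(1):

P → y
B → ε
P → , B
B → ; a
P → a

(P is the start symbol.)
A grammar is LL(1) if for each non-terminal N with multiple productions, the predict sets of those productions are pairwise disjoint, where PREDICT(N → α) = (FIRST(α) \ {ε}) ∪ (FOLLOW(N) if α ⇒* ε).

Relevant sets:
  FOLLOW(B) = { $ }

For P:
  PREDICT(P → y) = { 'y' }
  PREDICT(P → ',' B) = { ',' }
  PREDICT(P → a) = { 'a' }
For B:
  PREDICT(B → ε) = { $ }
  PREDICT(B → ';' a) = { ';' }

All predict sets are disjoint. The grammar IS LL(1).

Answer: Yes, the grammar is LL(1).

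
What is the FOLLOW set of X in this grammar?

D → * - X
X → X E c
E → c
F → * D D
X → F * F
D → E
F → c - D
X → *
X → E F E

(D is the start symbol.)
To compute FOLLOW(X), find every occurrence of X on a right-hand side N → α X β: add FIRST(β) \ {ε}, and if β is empty or nullable also add FOLLOW(N). Iterate to a fixed point.

In D → * - X: X is at the end, add FOLLOW(D)
In X → X E c: X is followed by E c, add FIRST(E c) \ {ε} = { 'c' }

The FOLLOW sets referred to above (computed the same way, to a fixed point):
  FOLLOW(D) = { $, '*', 'c' }

Taking the union: FOLLOW(X) = { $, '*', 'c' }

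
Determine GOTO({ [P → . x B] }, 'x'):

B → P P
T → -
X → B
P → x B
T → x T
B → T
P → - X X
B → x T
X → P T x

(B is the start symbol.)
GOTO(I, 'x') = CLOSURE({ [A → αX.β] : [A → α.Xβ] ∈ I, X = 'x' })

Items with dot before 'x', with the dot advanced:
  [P → . x B] → [P → x . B]
Closure of the advanced items:
  [P → x . B] has the dot before B: add [B → . P P], [B → . T], [B → . x T]
  [B → . P P] has the dot before P: add [P → . x B], [P → . - X X]
  [B → . T] has the dot before T: add [T → . -], [T → . x T]

GOTO = { [B → . P P], [B → . T], [B → . x T], [P → . - X X], [P → . x B], [P → x . B], [T → . -], [T → . x T] }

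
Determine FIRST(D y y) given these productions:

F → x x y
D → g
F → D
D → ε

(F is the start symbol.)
{ 'g', 'y' }

FIRST sets of the non-terminals involved (from the grammar, by fixed-point iteration):
  FIRST(D) = { 'g', ε }

To compute FIRST(D y y), process the symbols left to right:
Symbol D is a non-terminal. Add FIRST(D) \ {ε} = { 'g' }
D is nullable (ε ∈ FIRST(D)), continue to the next symbol.
Symbol y is a terminal. Add 'y' and stop.
FIRST(D y y) = { 'g', 'y' }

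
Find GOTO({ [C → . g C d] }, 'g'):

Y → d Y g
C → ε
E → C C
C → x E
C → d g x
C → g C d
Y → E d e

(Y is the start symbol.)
GOTO(I, 'g') = CLOSURE({ [A → αX.β] : [A → α.Xβ] ∈ I, X = 'g' })

Items with dot before 'g', with the dot advanced:
  [C → . g C d] → [C → g . C d]
Closure of the advanced items:
  [C → g . C d] has the dot before C: add [C → .], [C → . x E], [C → . d g x], [C → . g C d]

GOTO = { [C → . d g x], [C → . g C d], [C → . x E], [C → .], [C → g . C d] }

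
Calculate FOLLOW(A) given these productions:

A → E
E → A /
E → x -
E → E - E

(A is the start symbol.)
A is the start symbol, so $ ∈ FOLLOW(A).
In E → A /: A is followed by '/', add FIRST('/') \ {ε} = { '/' }

Taking the union: FOLLOW(A) = { $, '/' }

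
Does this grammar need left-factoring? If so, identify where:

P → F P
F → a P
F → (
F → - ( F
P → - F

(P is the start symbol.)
Left-factoring is needed when two productions for the same non-terminal
share a common prefix on the right-hand side.

Productions for P:
  P → F P
  P → - F
Productions for F:
  F → a P
  F → (
  F → - ( F

No common prefixes found.

Answer: No, left-factoring is not needed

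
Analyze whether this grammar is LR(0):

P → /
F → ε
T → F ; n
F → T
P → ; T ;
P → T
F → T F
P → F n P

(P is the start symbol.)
No. Shift-reduce conflict between [F → .] and [P → . /]

A grammar is LR(0) if no state in the canonical LR(0) collection has:
  - both a shift item (dot before a terminal) and a complete item (shift-reduce conflict), or
  - two or more complete items (reduce-reduce conflict; the accept item [P' → P .] counts as a complete item here).

Augment with P' → P and build the canonical LR(0) collection (I0 = CLOSURE({[P' → . P]}), then GOTO on every symbol after a dot until no new states appear). It has 15 states:
  I0: { [F → . T F], [F → . T], [F → .], [P → . /], [P → . ; T ;], [P → . F n P], [P → . T], [P' → . P], [T → . F ; n] }  — shift, reduce
  I1: { [P → / .] }  — reduce
  I2: { [F → . T F], [F → . T], [F → .], [P → ; . T ;], [T → . F ; n] }  — reduce
  I3: { [P → F . n P], [T → F . ; n] }  — shift
  I4: { [P' → P .] }  — accept
  I5: { [F → . T F], [F → . T], [F → .], [F → T . F], [F → T .], [P → T .], [T → . F ; n] }  — 3 reduces
  I6: { [F → T F .], [T → F . ; n] }  — shift, reduce
  I7: { [F → . T F], [F → . T], [F → .], [F → T . F], [F → T .], [T → . F ; n] }  — 2 reduces
  I8: { [T → F ; . n] }  — shift
  I9: { [T → F ; n .] }  — reduce
  I10: { [F → . T F], [F → . T], [F → .], [P → . /], [P → . ; T ;], [P → . F n P], [P → . T], [P → F n . P], [T → . F ; n] }  — shift, reduce
  I11: { [P → F n P .] }  — reduce
  I12: { [T → F . ; n] }  — shift
  I13: { [F → . T F], [F → . T], [F → .], [F → T . F], [F → T .], [P → ; T . ;], [T → . F ; n] }  — shift, 2 reduces
  I14: { [P → ; T ; .] }  — reduce

Conflict in state I0:
  Shift-reduce conflict between [F → .] and [P → . /]
So the grammar is NOT LR(0).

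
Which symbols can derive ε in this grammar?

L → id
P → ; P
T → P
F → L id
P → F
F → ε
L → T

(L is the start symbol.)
{ 'F', 'L', 'P', 'T' }

A non-terminal is nullable if it can derive ε (the empty string): either it has an ε-production, or it has a production whose right-hand side consists entirely of nullable non-terminals.

ε-productions: F → ε
So F is immediately nullable.
P → F: every symbol on the right is nullable, so P is nullable too.
T → P: every symbol on the right is nullable, so T is nullable too.
L → T: every symbol on the right is nullable, so L is nullable too.
Every non-terminal is now nullable.
Nullable = { 'F', 'L', 'P', 'T' }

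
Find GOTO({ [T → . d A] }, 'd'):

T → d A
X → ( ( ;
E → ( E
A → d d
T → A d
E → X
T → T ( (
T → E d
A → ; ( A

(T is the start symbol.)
{ [A → . ; ( A], [A → . d d], [T → d . A] }

GOTO(I, 'd') = CLOSURE({ [A → αX.β] : [A → α.Xβ] ∈ I, X = 'd' })

Items with dot before 'd', with the dot advanced:
  [T → . d A] → [T → d . A]
Closure of the advanced items:
  [T → d . A] has the dot before A: add [A → . d d], [A → . ; ( A]

GOTO = { [A → . ; ( A], [A → . d d], [T → d . A] }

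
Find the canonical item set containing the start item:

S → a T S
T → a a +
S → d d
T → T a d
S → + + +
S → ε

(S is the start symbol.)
First, augment the grammar with S' → S
I₀ = CLOSURE({ [S' → . S] }):
  [S' → . S] has the dot before S: add [S → . a T S], [S → . d d], [S → . + + +], [S → .]
No further items can be added.

I₀ = { [S → . + + +], [S → . a T S], [S → . d d], [S → .], [S' → . S] }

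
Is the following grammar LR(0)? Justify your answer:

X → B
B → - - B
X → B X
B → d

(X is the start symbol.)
A grammar is LR(0) if no state in the canonical LR(0) collection has:
  - both a shift item (dot before a terminal) and a complete item (shift-reduce conflict), or
  - two or more complete items (reduce-reduce conflict; the accept item [X' → X .] counts as a complete item here).

Augment with X' → X and build the canonical LR(0) collection (I0 = CLOSURE({[X' → . X]}), then GOTO on every symbol after a dot until no new states appear). It has 8 states:
  I0: { [B → . - - B], [B → . d], [X → . B X], [X → . B], [X' → . X] }  — shift
  I1: { [B → - . - B] }  — shift
  I2: { [B → . - - B], [B → . d], [X → . B X], [X → . B], [X → B . X], [X → B .] }  — shift, reduce
  I3: { [X' → X .] }  — accept
  I4: { [B → d .] }  — reduce
  I5: { [X → B X .] }  — reduce
  I6: { [B → - - . B], [B → . - - B], [B → . d] }  — shift
  I7: { [B → - - B .] }  — reduce

Conflict in state I2:
  Shift-reduce conflict between [X → B .] and [B → . - - B]
So the grammar is NOT LR(0).

Answer: No. Shift-reduce conflict between [X → B .] and [B → . - - B]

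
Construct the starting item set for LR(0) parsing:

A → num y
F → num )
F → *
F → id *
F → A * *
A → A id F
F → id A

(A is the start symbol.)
First, augment the grammar with A' → A
I₀ = CLOSURE({ [A' → . A] }):
  [A' → . A] has the dot before A: add [A → . num y], [A → . A id F]
No further items can be added.

I₀ = { [A → . A id F], [A → . num y], [A' → . A] }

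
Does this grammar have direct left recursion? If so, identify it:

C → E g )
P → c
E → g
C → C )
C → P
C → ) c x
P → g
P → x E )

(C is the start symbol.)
C → E g ): starts with E
P → c: starts with c
E → g: starts with g
C → C ): LEFT RECURSIVE (starts with C)
C → P: starts with P
C → ) c x: starts with ')'
P → g: starts with g
P → x E ): starts with x

The grammar has direct left recursion on: C.

Answer: Yes, C is left-recursive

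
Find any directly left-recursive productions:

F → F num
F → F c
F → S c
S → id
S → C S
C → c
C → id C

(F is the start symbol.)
Direct left recursion occurs when N → N α for some non-terminal N (the right-hand side begins with the left-hand side itself).

F → F num: LEFT RECURSIVE (starts with F)
F → F c: LEFT RECURSIVE (starts with F)
F → S c: starts with S
S → id: starts with id
S → C S: starts with C
C → c: starts with c
C → id C: starts with id

The grammar has direct left recursion on: F.

Answer: Yes, F is left-recursive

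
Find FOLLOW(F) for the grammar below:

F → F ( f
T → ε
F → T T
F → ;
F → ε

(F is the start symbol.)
F is the start symbol, so $ ∈ FOLLOW(F).
In F → F ( f: F is followed by '(' f, add FIRST('(' f) \ {ε} = { '(' }

Taking the union: FOLLOW(F) = { $, '(' }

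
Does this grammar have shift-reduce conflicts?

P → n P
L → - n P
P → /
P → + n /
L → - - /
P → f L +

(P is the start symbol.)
No shift-reduce conflicts

Augment with P' → P and build the canonical LR(0) collection (I0 = CLOSURE({[P' → . P]}), then GOTO on every symbol after a dot until no new states appear). It has 16 states:
  I0: { [P → . + n /], [P → . /], [P → . f L +], [P → . n P], [P' → . P] }  — shift
  I1: { [P → + . n /] }  — shift
  I2: { [P → / .] }  — reduce
  I3: { [P' → P .] }  — accept
  I4: { [L → . - - /], [L → . - n P], [P → f . L +] }  — shift
  I5: { [P → . + n /], [P → . /], [P → . f L +], [P → . n P], [P → n . P] }  — shift
  I6: { [P → n P .] }  — reduce
  I7: { [L → - . - /], [L → - . n P] }  — shift
  I8: { [P → f L . +] }  — shift
  I9: { [P → f L + .] }  — reduce
  I10: { [L → - - . /] }  — shift
  I11: { [L → - n . P], [P → . + n /], [P → . /], [P → . f L +], [P → . n P] }  — shift
  I12: { [L → - n P .] }  — reduce
  I13: { [L → - - / .] }  — reduce
  I14: { [P → + n . /] }  — shift
  I15: { [P → + n / .] }  — reduce

No state contains both a complete item and a shift item.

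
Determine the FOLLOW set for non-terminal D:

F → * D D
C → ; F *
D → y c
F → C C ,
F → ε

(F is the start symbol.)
To compute FOLLOW(D), find every occurrence of D on a right-hand side N → α D β: add FIRST(β) \ {ε}, and if β is empty or nullable also add FOLLOW(N). Iterate to a fixed point.

In F → * D D: D is followed by D, add FIRST(D) \ {ε} = { 'y' }
In F → * D D: D is at the end, add FOLLOW(F)

The FOLLOW sets referred to above (computed the same way, to a fixed point):
  FOLLOW(F) = { $, '*' }

Taking the union: FOLLOW(D) = { $, '*', 'y' }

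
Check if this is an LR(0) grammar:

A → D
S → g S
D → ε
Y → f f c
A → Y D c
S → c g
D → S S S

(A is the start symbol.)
No. Shift-reduce conflict between [D → .] and [S → . c g]

A grammar is LR(0) if no state in the canonical LR(0) collection has:
  - both a shift item (dot before a terminal) and a complete item (shift-reduce conflict), or
  - two or more complete items (reduce-reduce conflict; the accept item [A' → A .] counts as a complete item here).

Augment with A' → A and build the canonical LR(0) collection (I0 = CLOSURE({[A' → . A]}), then GOTO on every symbol after a dot until no new states appear). It has 16 states:
  I0: { [A → . D], [A → . Y D c], [A' → . A], [D → . S S S], [D → .], [S → . c g], [S → . g S], [Y → . f f c] }  — shift, reduce
  I1: { [A' → A .] }  — accept
  I2: { [A → D .] }  — reduce
  I3: { [D → S . S S], [S → . c g], [S → . g S] }  — shift
  I4: { [A → Y . D c], [D → . S S S], [D → .], [S → . c g], [S → . g S] }  — shift, reduce
  I5: { [S → c . g] }  — shift
  I6: { [Y → f . f c] }  — shift
  I7: { [S → . c g], [S → . g S], [S → g . S] }  — shift
  I8: { [S → g S .] }  — reduce
  I9: { [Y → f f . c] }  — shift
  I10: { [Y → f f c .] }  — reduce
  I11: { [S → c g .] }  — reduce
  I12: { [A → Y D . c] }  — shift
  I13: { [A → Y D c .] }  — reduce
  I14: { [D → S S . S], [S → . c g], [S → . g S] }  — shift
  I15: { [D → S S S .] }  — reduce

Conflict in state I0:
  Shift-reduce conflict between [D → .] and [S → . c g]
So the grammar is NOT LR(0).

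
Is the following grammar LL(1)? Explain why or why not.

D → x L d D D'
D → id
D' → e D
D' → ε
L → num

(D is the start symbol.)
A grammar is LL(1) if for each non-terminal N with multiple productions, the predict sets of those productions are pairwise disjoint, where PREDICT(N → α) = (FIRST(α) \ {ε}) ∪ (FOLLOW(N) if α ⇒* ε).

Relevant sets:
  FOLLOW(D') = { $, 'e' }

For D:
  PREDICT(D → x L d D D') = { 'x' }
  PREDICT(D → id) = { 'id' }
For D':
  PREDICT(D' → e D) = { 'e' }
  PREDICT(D' → ε) = { $, 'e' }
L has a single production, so nothing to check there.

Conflict found: Predict set conflict for D': { 'e' }
The grammar is NOT LL(1).

Answer: No. Predict set conflict for D': { 'e' }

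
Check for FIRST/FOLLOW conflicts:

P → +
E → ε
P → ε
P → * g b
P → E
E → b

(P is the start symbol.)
A FIRST/FOLLOW conflict occurs when a non-terminal N has a nullable alternative N → β (β ⇒* ε) and another alternative N → α with FIRST(α) ∩ FOLLOW(N) ≠ ∅: on such a lookahead the parser cannot decide between expanding α and letting N vanish via β.

Nullable non-terminals: E, P.
FIRST sets used below: FIRST(E) = { 'b', ε }

E: nullable alternative(s) E → ε; FOLLOW(E) = { $ }
  E → ε: FIRST \ {ε} = { } — this is the only nullable alternative, skip
  E → b: FIRST \ {ε} = { 'b' } — disjoint from FOLLOW(E)

P: nullable alternative(s) P → ε, P → E; FOLLOW(P) = { $ }
  P → +: FIRST \ {ε} = { '+' } — disjoint from FOLLOW(P)
  P → ε: FIRST \ {ε} = { } — disjoint from FOLLOW(P)
  P → * g b: FIRST \ {ε} = { '*' } — disjoint from FOLLOW(P)
  P → E: FIRST \ {ε} = { 'b' } — disjoint from FOLLOW(P)

No FIRST/FOLLOW conflicts found.

Answer: No FIRST/FOLLOW conflicts.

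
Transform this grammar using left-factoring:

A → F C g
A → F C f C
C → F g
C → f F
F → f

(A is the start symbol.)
A → F C A'
A' → g
A' → f C
C → F g
C → f F
F → f

Left-factoring transforms A → αβ₁ | αβ₂ into A → αA' and A' → β₁ | β₂
(α is the longest common prefix among the alternatives). Repeat until
no nonterminal has two alternatives with a common prefix.

Round 1: A has alternatives sharing prefix 'F C'. Introduce A': A → F C A'
  Add: A' → g
  Add: A' → f C

No remaining common prefixes — done.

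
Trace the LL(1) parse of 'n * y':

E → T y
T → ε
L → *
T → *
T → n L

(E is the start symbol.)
LL(1) parsing maintains a stack (initially the start symbol over $) and the input. At each step: if the stack top is a terminal, match it against the current input token; if it is a non-terminal N, replace it with the RHS of M[N, lookahead] (the unique production whose predict set contains the lookahead).

Stack is shown with the top on the left.

Stack    Input    Action
------------------------
E $      n * y $  output E → T y
T y $    n * y $  output T → n L
n L y $  n * y $  match 'n'
L y $    * y $    output L → *
* y $    * y $    match '*'
y $      y $      match 'y'
$        $        accept

The string is accepted.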